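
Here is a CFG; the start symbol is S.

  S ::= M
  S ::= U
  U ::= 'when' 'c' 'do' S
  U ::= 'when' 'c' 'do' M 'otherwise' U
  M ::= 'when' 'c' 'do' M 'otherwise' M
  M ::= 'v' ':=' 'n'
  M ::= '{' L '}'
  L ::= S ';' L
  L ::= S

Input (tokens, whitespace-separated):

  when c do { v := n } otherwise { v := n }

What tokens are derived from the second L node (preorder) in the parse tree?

v := n

[S [M when c do [M { [L [S [M v := n]]] }] otherwise [M { [L [S [M v := n]]] }]]]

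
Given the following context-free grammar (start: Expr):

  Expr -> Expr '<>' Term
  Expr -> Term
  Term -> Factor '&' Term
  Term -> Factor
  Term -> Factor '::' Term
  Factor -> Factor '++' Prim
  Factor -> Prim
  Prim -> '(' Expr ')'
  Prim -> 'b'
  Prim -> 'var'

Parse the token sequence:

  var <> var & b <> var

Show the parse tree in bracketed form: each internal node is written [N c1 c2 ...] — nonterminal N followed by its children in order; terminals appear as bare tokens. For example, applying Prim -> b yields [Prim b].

[Expr [Expr [Expr [Term [Factor [Prim var]]]] <> [Term [Factor [Prim var]] & [Term [Factor [Prim b]]]]] <> [Term [Factor [Prim var]]]]

Expr
Expr <> Term
Expr <> Term <> Term
Term <> Term <> Term
Factor <> Term <> Term
Prim <> Term <> Term
var <> Term <> Term
var <> Factor & Term <> Term
var <> Prim & Term <> Term
var <> var & Term <> Term
var <> var & Factor <> Term
var <> var & Prim <> Term
var <> var & b <> Term
var <> var & b <> Factor
var <> var & b <> Prim
var <> var & b <> var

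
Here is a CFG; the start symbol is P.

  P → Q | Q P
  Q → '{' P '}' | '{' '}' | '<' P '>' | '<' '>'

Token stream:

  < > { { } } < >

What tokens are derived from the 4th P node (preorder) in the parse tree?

< >

[P [Q < >] [P [Q { [P [Q { }]] }] [P [Q < >]]]]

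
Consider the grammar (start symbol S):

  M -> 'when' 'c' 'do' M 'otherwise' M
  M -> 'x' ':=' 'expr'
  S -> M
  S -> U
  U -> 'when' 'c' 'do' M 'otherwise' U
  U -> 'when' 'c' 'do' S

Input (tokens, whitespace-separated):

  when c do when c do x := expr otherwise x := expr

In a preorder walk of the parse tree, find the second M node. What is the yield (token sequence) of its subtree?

[S [U when c do [S [M when c do [M x := expr] otherwise [M x := expr]]]]]

x := expr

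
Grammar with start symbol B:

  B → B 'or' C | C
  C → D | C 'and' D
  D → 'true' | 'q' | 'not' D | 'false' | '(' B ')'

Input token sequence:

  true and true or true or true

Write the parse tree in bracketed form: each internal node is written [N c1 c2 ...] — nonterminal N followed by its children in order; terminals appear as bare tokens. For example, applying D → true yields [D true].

[B [B [B [C [C [D true]] and [D true]]] or [C [D true]]] or [C [D true]]]

B
B or C
B or C or C
C or C or C
C and D or C or C
D and D or C or C
true and D or C or C
true and true or C or C
true and true or D or C
true and true or true or C
true and true or true or D
true and true or true or true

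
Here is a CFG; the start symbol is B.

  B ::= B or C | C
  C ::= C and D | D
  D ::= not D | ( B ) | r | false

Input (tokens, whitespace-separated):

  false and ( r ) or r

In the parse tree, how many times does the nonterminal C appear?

[B [B [C [C [D false]] and [D ( [B [C [D r]]] )]]] or [C [D r]]]

4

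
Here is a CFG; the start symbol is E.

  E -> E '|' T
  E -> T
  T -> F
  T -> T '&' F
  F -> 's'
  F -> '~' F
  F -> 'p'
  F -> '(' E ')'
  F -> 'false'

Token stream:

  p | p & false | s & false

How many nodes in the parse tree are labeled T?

5

[E [E [E [T [F p]]] | [T [T [F p]] & [F false]]] | [T [T [F s]] & [F false]]]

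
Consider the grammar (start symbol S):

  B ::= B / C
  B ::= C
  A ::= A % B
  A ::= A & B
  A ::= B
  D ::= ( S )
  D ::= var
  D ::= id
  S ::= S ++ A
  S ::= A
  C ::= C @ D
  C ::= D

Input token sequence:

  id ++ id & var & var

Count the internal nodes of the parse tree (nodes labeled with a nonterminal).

18

[S [S [A [B [C [D id]]]]] ++ [A [A [A [B [C [D id]]]] & [B [C [D var]]]] & [B [C [D var]]]]]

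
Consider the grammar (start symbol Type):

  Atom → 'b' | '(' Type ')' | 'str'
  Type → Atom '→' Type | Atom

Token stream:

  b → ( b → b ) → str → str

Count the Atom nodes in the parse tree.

6

[Type [Atom b] → [Type [Atom ( [Type [Atom b] → [Type [Atom b]]] )] → [Type [Atom str] → [Type [Atom str]]]]]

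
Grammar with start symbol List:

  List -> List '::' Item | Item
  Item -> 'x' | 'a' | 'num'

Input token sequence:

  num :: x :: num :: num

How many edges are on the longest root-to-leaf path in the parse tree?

5

[List [List [List [List [Item num]] :: [Item x]] :: [Item num]] :: [Item num]]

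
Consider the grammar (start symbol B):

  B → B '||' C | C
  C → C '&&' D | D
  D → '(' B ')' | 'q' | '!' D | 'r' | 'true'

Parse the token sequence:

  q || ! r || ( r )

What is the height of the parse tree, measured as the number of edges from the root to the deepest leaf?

6

[B [B [B [C [D q]]] || [C [D ! [D r]]]] || [C [D ( [B [C [D r]]] )]]]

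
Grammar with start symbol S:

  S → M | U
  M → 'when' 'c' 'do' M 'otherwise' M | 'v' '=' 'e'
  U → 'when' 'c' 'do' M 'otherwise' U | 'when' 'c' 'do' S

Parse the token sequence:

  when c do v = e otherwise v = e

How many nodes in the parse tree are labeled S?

[S [M when c do [M v = e] otherwise [M v = e]]]

1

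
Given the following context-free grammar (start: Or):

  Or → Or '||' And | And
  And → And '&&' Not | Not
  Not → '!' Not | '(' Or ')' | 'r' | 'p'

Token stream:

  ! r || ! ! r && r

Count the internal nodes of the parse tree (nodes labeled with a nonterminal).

11

[Or [Or [And [Not ! [Not r]]]] || [And [And [Not ! [Not ! [Not r]]]] && [Not r]]]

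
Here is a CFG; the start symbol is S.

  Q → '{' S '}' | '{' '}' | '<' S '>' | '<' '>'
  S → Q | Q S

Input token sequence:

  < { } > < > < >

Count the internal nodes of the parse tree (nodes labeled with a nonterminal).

[S [Q < [S [Q { }]] >] [S [Q < >] [S [Q < >]]]]

8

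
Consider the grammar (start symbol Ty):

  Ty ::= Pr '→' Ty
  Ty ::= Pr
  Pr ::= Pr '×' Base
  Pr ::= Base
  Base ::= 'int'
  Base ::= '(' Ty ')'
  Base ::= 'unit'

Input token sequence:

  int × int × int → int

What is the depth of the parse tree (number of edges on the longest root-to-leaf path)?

5

[Ty [Pr [Pr [Pr [Base int]] × [Base int]] × [Base int]] → [Ty [Pr [Base int]]]]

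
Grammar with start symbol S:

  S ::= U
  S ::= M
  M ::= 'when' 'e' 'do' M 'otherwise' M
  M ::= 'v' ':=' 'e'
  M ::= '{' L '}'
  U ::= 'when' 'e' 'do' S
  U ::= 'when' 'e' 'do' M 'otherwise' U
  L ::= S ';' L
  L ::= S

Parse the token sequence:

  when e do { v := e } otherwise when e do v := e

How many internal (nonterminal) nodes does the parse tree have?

9

[S [U when e do [M { [L [S [M v := e]]] }] otherwise [U when e do [S [M v := e]]]]]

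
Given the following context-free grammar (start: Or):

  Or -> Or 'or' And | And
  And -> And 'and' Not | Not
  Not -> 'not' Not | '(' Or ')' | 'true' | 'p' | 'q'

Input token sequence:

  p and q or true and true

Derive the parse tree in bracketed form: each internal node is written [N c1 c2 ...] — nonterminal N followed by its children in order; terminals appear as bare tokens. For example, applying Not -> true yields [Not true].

Or
Or or And
And or And
And and Not or And
Not and Not or And
p and Not or And
p and q or And
p and q or And and Not
p and q or Not and Not
p and q or true and Not
p and q or true and true

[Or [Or [And [And [Not p]] and [Not q]]] or [And [And [Not true]] and [Not true]]]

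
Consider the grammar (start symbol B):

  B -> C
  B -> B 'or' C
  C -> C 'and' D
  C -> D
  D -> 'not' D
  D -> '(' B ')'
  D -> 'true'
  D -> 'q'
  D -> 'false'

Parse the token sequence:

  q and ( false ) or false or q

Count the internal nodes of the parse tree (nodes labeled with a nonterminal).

[B [B [B [C [C [D q]] and [D ( [B [C [D false]]] )]]] or [C [D false]]] or [C [D q]]]

14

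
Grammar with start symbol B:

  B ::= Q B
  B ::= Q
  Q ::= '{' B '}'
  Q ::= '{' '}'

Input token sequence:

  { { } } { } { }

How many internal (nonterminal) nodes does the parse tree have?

[B [Q { [B [Q { }]] }] [B [Q { }] [B [Q { }]]]]

8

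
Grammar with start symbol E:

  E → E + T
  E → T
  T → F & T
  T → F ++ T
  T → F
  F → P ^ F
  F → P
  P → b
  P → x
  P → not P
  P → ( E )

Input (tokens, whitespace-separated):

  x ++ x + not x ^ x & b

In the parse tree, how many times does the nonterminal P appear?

6

[E [E [T [F [P x]] ++ [T [F [P x]]]]] + [T [F [P not [P x]] ^ [F [P x]]] & [T [F [P b]]]]]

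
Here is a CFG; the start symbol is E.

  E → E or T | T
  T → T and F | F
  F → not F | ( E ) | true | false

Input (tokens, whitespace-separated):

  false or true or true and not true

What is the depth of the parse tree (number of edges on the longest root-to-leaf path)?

[E [E [E [T [F false]]] or [T [F true]]] or [T [T [F true]] and [F not [F true]]]]

5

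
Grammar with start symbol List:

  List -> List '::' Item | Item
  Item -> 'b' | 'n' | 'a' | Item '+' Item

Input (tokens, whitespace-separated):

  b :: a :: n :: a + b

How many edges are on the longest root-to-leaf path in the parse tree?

5

[List [List [List [List [Item b]] :: [Item a]] :: [Item n]] :: [Item [Item a] + [Item b]]]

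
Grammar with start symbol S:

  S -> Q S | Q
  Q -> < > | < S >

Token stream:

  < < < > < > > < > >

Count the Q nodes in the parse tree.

[S [Q < [S [Q < [S [Q < >] [S [Q < >]]] >] [S [Q < >]]] >]]

5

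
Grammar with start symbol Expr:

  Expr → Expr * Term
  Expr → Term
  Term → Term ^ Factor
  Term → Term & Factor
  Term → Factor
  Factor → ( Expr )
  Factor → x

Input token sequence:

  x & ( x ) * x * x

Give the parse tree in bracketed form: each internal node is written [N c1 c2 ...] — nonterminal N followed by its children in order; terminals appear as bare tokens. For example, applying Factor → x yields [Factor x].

Expr
Expr * Term
Expr * Term * Term
Term * Term * Term
Term & Factor * Term * Term
Factor & Factor * Term * Term
x & Factor * Term * Term
x & ( Expr ) * Term * Term
x & ( Term ) * Term * Term
x & ( Factor ) * Term * Term
x & ( x ) * Term * Term
x & ( x ) * Factor * Term
x & ( x ) * x * Term
x & ( x ) * x * Factor
x & ( x ) * x * x

[Expr [Expr [Expr [Term [Term [Factor x]] & [Factor ( [Expr [Term [Factor x]]] )]]] * [Term [Factor x]]] * [Term [Factor x]]]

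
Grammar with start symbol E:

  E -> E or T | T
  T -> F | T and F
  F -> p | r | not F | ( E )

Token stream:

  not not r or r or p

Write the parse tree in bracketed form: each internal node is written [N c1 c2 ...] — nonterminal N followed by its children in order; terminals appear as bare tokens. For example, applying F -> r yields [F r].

E
E or T
E or T or T
T or T or T
F or T or T
not F or T or T
not not F or T or T
not not r or T or T
not not r or F or T
not not r or r or T
not not r or r or F
not not r or r or p

[E [E [E [T [F not [F not [F r]]]]] or [T [F r]]] or [T [F p]]]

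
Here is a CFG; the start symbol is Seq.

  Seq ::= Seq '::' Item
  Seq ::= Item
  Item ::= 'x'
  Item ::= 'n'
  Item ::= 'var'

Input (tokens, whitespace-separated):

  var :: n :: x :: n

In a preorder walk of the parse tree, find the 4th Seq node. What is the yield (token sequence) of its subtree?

var

[Seq [Seq [Seq [Seq [Item var]] :: [Item n]] :: [Item x]] :: [Item n]]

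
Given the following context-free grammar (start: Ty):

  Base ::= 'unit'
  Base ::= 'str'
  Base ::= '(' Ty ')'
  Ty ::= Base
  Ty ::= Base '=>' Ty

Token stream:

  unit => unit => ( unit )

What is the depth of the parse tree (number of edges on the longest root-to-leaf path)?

6

[Ty [Base unit] => [Ty [Base unit] => [Ty [Base ( [Ty [Base unit]] )]]]]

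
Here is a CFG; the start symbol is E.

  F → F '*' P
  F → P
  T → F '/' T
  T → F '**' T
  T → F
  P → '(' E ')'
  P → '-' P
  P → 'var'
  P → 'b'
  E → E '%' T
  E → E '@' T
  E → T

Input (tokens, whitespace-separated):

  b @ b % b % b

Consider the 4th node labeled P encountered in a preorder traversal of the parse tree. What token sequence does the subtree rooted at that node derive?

[E [E [E [E [T [F [P b]]]] @ [T [F [P b]]]] % [T [F [P b]]]] % [T [F [P b]]]]

b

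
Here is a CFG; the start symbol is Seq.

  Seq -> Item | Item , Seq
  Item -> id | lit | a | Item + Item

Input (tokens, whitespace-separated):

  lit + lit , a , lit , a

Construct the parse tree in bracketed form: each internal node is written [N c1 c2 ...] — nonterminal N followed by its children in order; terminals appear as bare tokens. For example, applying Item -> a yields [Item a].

[Seq [Item [Item lit] + [Item lit]] , [Seq [Item a] , [Seq [Item lit] , [Seq [Item a]]]]]

Seq
Item , Seq
Item + Item , Seq
lit + Item , Seq
lit + lit , Seq
lit + lit , Item , Seq
lit + lit , a , Seq
lit + lit , a , Item , Seq
lit + lit , a , lit , Seq
lit + lit , a , lit , Item
lit + lit , a , lit , a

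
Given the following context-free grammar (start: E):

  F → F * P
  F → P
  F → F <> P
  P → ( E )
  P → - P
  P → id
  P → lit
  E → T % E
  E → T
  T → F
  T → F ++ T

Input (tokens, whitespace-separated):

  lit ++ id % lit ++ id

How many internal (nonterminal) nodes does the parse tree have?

14

[E [T [F [P lit]] ++ [T [F [P id]]]] % [E [T [F [P lit]] ++ [T [F [P id]]]]]]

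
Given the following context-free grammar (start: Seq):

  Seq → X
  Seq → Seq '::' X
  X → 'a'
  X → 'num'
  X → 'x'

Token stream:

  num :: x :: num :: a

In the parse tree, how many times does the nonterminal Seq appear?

4

[Seq [Seq [Seq [Seq [X num]] :: [X x]] :: [X num]] :: [X a]]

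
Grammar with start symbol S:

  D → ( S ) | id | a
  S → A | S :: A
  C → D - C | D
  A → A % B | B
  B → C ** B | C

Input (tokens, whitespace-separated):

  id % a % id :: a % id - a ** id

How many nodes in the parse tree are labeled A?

[S [S [A [A [A [B [C [D id]]]] % [B [C [D a]]]] % [B [C [D id]]]]] :: [A [A [B [C [D a]]]] % [B [C [D id] - [C [D a]]] ** [B [C [D id]]]]]]

5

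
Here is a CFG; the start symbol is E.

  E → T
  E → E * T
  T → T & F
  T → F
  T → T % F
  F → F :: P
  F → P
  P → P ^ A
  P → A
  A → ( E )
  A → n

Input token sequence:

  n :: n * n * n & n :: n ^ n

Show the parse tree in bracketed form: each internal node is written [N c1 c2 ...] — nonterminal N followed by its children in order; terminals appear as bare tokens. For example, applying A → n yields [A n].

[E [E [E [T [F [F [P [A n]]] :: [P [A n]]]]] * [T [F [P [A n]]]]] * [T [T [F [P [A n]]]] & [F [F [P [A n]]] :: [P [P [A n]] ^ [A n]]]]]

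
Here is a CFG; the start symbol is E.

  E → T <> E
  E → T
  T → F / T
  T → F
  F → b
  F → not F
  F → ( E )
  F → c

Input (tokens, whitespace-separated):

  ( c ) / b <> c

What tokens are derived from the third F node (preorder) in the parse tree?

[E [T [F ( [E [T [F c]]] )] / [T [F b]]] <> [E [T [F c]]]]

b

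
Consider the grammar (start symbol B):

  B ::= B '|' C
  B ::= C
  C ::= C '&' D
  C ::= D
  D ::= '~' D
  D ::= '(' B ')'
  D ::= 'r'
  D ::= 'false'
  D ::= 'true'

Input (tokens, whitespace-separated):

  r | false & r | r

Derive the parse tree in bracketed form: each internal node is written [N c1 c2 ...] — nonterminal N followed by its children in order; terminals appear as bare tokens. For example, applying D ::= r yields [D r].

B
B | C
B | C | C
C | C | C
D | C | C
r | C | C
r | C & D | C
r | D & D | C
r | false & D | C
r | false & r | C
r | false & r | D
r | false & r | r

[B [B [B [C [D r]]] | [C [C [D false]] & [D r]]] | [C [D r]]]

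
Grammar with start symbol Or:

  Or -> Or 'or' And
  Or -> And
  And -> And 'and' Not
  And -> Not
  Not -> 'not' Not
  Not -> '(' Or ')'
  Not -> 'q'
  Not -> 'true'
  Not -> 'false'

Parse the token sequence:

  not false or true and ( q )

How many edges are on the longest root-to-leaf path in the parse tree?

[Or [Or [And [Not not [Not false]]]] or [And [And [Not true]] and [Not ( [Or [And [Not q]]] )]]]

6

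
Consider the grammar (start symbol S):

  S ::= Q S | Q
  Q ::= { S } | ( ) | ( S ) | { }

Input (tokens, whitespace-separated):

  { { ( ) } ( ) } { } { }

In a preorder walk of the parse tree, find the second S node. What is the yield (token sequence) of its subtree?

{ ( ) } ( )

[S [Q { [S [Q { [S [Q ( )]] }] [S [Q ( )]]] }] [S [Q { }] [S [Q { }]]]]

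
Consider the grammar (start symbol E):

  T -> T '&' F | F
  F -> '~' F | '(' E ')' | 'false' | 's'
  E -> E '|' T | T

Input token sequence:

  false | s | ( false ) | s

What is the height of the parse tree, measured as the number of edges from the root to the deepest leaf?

[E [E [E [E [T [F false]]] | [T [F s]]] | [T [F ( [E [T [F false]]] )]]] | [T [F s]]]

7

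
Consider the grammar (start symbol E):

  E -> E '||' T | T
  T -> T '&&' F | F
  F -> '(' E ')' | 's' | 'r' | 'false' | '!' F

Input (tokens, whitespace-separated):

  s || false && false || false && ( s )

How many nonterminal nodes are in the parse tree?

[E [E [E [T [F s]]] || [T [T [F false]] && [F false]]] || [T [T [F false]] && [F ( [E [T [F s]]] )]]]

16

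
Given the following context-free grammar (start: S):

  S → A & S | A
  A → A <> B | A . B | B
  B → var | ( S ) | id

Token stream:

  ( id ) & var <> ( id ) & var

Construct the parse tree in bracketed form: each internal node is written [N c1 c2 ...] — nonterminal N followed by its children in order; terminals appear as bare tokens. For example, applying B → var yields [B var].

S
A & S
B & S
( S ) & S
( A ) & S
( B ) & S
( id ) & S
( id ) & A & S
( id ) & A <> B & S
( id ) & B <> B & S
( id ) & var <> B & S
( id ) & var <> ( S ) & S
( id ) & var <> ( A ) & S
( id ) & var <> ( B ) & S
( id ) & var <> ( id ) & S
( id ) & var <> ( id ) & A
( id ) & var <> ( id ) & B
( id ) & var <> ( id ) & var

[S [A [B ( [S [A [B id]]] )]] & [S [A [A [B var]] <> [B ( [S [A [B id]]] )]] & [S [A [B var]]]]]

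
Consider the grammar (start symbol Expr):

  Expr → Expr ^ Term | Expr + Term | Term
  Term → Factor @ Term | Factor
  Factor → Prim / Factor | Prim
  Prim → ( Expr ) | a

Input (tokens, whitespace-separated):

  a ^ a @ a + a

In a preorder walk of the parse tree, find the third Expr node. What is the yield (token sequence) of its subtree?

a

[Expr [Expr [Expr [Term [Factor [Prim a]]]] ^ [Term [Factor [Prim a]] @ [Term [Factor [Prim a]]]]] + [Term [Factor [Prim a]]]]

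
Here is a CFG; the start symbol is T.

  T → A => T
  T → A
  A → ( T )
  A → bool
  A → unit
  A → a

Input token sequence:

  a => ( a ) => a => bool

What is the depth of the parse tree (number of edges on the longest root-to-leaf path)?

5

[T [A a] => [T [A ( [T [A a]] )] => [T [A a] => [T [A bool]]]]]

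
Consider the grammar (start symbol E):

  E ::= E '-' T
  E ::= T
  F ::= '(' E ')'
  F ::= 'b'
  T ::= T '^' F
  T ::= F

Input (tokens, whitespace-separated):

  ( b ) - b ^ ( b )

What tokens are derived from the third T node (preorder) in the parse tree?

b ^ ( b )

[E [E [T [F ( [E [T [F b]]] )]]] - [T [T [F b]] ^ [F ( [E [T [F b]]] )]]]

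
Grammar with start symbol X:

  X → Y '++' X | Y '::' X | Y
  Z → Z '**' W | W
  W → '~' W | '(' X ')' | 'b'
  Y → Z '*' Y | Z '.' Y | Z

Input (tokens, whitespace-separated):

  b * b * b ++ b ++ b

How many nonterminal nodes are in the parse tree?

18

[X [Y [Z [W b]] * [Y [Z [W b]] * [Y [Z [W b]]]]] ++ [X [Y [Z [W b]]] ++ [X [Y [Z [W b]]]]]]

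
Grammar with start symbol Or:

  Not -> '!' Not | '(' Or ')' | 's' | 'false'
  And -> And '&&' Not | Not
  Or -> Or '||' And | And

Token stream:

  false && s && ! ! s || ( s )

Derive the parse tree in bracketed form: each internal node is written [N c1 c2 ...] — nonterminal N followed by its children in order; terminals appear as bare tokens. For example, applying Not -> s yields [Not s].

[Or [Or [And [And [And [Not false]] && [Not s]] && [Not ! [Not ! [Not s]]]]] || [And [Not ( [Or [And [Not s]]] )]]]

Or
Or || And
And || And
And && Not || And
And && Not && Not || And
Not && Not && Not || And
false && Not && Not || And
false && s && Not || And
false && s && ! Not || And
false && s && ! ! Not || And
false && s && ! ! s || And
false && s && ! ! s || Not
false && s && ! ! s || ( Or )
false && s && ! ! s || ( And )
false && s && ! ! s || ( Not )
false && s && ! ! s || ( s )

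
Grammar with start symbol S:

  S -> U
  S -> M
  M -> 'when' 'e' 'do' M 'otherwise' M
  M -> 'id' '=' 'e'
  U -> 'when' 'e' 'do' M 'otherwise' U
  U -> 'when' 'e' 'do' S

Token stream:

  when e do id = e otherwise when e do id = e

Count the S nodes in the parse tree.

[S [U when e do [M id = e] otherwise [U when e do [S [M id = e]]]]]

2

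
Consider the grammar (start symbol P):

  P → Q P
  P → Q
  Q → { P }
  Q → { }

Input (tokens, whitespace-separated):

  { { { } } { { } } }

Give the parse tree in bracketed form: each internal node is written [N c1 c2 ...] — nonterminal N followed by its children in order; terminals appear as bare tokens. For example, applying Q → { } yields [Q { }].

[P [Q { [P [Q { [P [Q { }]] }] [P [Q { [P [Q { }]] }]]] }]]

P
Q
{ P }
{ Q P }
{ { P } P }
{ { Q } P }
{ { { } } P }
{ { { } } Q }
{ { { } } { P } }
{ { { } } { Q } }
{ { { } } { { } } }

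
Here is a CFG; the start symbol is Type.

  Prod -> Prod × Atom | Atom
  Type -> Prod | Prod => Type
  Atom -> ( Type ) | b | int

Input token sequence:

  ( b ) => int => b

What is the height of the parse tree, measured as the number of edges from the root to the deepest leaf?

6

[Type [Prod [Atom ( [Type [Prod [Atom b]]] )]] => [Type [Prod [Atom int]] => [Type [Prod [Atom b]]]]]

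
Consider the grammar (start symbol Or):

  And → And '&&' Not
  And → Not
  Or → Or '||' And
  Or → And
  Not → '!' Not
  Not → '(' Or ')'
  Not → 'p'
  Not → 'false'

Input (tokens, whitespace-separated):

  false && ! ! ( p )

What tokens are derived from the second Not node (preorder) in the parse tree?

! ! ( p )

[Or [And [And [Not false]] && [Not ! [Not ! [Not ( [Or [And [Not p]]] )]]]]]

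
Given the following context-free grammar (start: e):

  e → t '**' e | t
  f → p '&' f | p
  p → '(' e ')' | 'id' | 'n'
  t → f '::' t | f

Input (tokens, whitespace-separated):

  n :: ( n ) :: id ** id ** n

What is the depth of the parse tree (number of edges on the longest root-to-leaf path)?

[e [t [f [p n]] :: [t [f [p ( [e [t [f [p n]]]] )]] :: [t [f [p id]]]]] ** [e [t [f [p id]]] ** [e [t [f [p n]]]]]]

9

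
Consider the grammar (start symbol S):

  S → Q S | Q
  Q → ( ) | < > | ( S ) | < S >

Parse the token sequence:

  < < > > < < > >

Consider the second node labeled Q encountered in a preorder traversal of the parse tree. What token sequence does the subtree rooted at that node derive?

[S [Q < [S [Q < >]] >] [S [Q < [S [Q < >]] >]]]

< >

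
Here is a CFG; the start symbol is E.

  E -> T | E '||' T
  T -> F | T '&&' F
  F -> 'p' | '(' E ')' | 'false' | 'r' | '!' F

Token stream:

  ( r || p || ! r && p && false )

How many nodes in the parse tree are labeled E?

[E [T [F ( [E [E [E [T [F r]]] || [T [F p]]] || [T [T [T [F ! [F r]]] && [F p]] && [F false]]] )]]]

4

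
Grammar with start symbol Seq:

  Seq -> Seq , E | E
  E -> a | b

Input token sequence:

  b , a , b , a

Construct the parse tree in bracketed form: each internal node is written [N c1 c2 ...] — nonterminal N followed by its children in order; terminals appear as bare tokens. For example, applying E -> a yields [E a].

Seq
Seq , E
Seq , E , E
Seq , E , E , E
E , E , E , E
b , E , E , E
b , a , E , E
b , a , b , E
b , a , b , a

[Seq [Seq [Seq [Seq [E b]] , [E a]] , [E b]] , [E a]]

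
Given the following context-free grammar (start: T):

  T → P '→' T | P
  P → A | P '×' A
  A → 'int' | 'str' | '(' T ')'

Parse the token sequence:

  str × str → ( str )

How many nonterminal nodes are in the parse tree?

11

[T [P [P [A str]] × [A str]] → [T [P [A ( [T [P [A str]]] )]]]]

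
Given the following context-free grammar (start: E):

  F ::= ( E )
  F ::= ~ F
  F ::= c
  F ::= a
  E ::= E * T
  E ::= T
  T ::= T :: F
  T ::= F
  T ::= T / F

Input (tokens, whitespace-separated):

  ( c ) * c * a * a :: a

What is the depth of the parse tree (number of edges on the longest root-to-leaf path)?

9

[E [E [E [E [T [F ( [E [T [F c]]] )]]] * [T [F c]]] * [T [F a]]] * [T [T [F a]] :: [F a]]]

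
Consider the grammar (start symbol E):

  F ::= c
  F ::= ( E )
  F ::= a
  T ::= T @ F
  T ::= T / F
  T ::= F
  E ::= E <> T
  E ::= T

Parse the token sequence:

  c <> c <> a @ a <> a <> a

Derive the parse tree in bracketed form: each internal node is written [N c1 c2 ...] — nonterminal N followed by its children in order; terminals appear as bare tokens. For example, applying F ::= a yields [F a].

E
E <> T
E <> T <> T
E <> T <> T <> T
E <> T <> T <> T <> T
T <> T <> T <> T <> T
F <> T <> T <> T <> T
c <> T <> T <> T <> T
c <> F <> T <> T <> T
c <> c <> T <> T <> T
c <> c <> T @ F <> T <> T
c <> c <> F @ F <> T <> T
c <> c <> a @ F <> T <> T
c <> c <> a @ a <> T <> T
c <> c <> a @ a <> F <> T
c <> c <> a @ a <> a <> T
c <> c <> a @ a <> a <> F
c <> c <> a @ a <> a <> a

[E [E [E [E [E [T [F c]]] <> [T [F c]]] <> [T [T [F a]] @ [F a]]] <> [T [F a]]] <> [T [F a]]]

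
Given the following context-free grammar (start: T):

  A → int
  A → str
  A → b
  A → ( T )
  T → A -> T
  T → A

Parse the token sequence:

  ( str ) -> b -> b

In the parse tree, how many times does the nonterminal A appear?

[T [A ( [T [A str]] )] -> [T [A b] -> [T [A b]]]]

4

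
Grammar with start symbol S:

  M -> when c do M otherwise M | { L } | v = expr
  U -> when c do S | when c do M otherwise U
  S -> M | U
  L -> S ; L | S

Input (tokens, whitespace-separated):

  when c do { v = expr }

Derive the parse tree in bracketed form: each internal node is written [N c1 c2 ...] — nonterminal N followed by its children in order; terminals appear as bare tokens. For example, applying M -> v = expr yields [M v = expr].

S
U
when c do S
when c do M
when c do { L }
when c do { S }
when c do { M }
when c do { v = expr }

[S [U when c do [S [M { [L [S [M v = expr]]] }]]]]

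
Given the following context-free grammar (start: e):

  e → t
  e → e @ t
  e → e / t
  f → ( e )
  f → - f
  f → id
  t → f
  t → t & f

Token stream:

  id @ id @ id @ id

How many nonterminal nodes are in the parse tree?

[e [e [e [e [t [f id]]] @ [t [f id]]] @ [t [f id]]] @ [t [f id]]]

12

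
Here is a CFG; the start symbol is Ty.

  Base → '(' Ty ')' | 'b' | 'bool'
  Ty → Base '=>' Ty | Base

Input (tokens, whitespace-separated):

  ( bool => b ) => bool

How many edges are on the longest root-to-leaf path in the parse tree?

[Ty [Base ( [Ty [Base bool] => [Ty [Base b]]] )] => [Ty [Base bool]]]

5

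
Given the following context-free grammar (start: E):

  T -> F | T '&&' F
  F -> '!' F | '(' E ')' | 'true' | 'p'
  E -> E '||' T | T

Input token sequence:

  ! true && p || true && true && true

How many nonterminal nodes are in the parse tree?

[E [E [T [T [F ! [F true]]] && [F p]]] || [T [T [T [F true]] && [F true]] && [F true]]]

13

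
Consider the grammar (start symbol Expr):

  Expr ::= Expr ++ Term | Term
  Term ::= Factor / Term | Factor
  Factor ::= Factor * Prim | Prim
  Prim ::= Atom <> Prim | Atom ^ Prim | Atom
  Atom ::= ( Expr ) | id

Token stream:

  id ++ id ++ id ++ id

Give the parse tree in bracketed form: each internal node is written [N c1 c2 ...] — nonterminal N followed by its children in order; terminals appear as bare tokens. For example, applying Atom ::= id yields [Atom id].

Expr
Expr ++ Term
Expr ++ Term ++ Term
Expr ++ Term ++ Term ++ Term
Term ++ Term ++ Term ++ Term
Factor ++ Term ++ Term ++ Term
Prim ++ Term ++ Term ++ Term
Atom ++ Term ++ Term ++ Term
id ++ Term ++ Term ++ Term
id ++ Factor ++ Term ++ Term
id ++ Prim ++ Term ++ Term
id ++ Atom ++ Term ++ Term
id ++ id ++ Term ++ Term
id ++ id ++ Factor ++ Term
id ++ id ++ Prim ++ Term
id ++ id ++ Atom ++ Term
id ++ id ++ id ++ Term
id ++ id ++ id ++ Factor
id ++ id ++ id ++ Prim
id ++ id ++ id ++ Atom
id ++ id ++ id ++ id

[Expr [Expr [Expr [Expr [Term [Factor [Prim [Atom id]]]]] ++ [Term [Factor [Prim [Atom id]]]]] ++ [Term [Factor [Prim [Atom id]]]]] ++ [Term [Factor [Prim [Atom id]]]]]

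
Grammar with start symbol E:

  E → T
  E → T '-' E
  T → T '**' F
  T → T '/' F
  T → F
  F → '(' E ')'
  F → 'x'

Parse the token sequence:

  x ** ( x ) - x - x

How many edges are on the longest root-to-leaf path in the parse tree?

[E [T [T [F x]] ** [F ( [E [T [F x]]] )]] - [E [T [F x]] - [E [T [F x]]]]]

6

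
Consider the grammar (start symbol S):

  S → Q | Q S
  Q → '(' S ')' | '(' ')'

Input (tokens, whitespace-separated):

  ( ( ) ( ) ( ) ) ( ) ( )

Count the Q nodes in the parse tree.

[S [Q ( [S [Q ( )] [S [Q ( )] [S [Q ( )]]]] )] [S [Q ( )] [S [Q ( )]]]]

6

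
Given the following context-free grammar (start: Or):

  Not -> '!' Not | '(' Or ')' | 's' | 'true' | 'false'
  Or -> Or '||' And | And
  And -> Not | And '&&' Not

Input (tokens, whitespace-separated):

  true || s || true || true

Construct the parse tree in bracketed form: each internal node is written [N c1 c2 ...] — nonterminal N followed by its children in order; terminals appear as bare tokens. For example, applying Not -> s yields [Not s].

[Or [Or [Or [Or [And [Not true]]] || [And [Not s]]] || [And [Not true]]] || [And [Not true]]]

Or
Or || And
Or || And || And
Or || And || And || And
And || And || And || And
Not || And || And || And
true || And || And || And
true || Not || And || And
true || s || And || And
true || s || Not || And
true || s || true || And
true || s || true || Not
true || s || true || true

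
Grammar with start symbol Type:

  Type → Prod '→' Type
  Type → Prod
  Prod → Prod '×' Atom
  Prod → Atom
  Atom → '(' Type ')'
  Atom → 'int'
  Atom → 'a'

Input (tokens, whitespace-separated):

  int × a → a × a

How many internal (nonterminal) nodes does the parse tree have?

[Type [Prod [Prod [Atom int]] × [Atom a]] → [Type [Prod [Prod [Atom a]] × [Atom a]]]]

10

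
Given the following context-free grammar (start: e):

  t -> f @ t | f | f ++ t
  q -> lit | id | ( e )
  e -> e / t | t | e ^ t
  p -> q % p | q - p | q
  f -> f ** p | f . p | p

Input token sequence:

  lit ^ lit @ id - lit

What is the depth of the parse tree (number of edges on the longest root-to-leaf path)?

[e [e [t [f [p [q lit]]]]] ^ [t [f [p [q lit]]] @ [t [f [p [q id] - [p [q lit]]]]]]]

7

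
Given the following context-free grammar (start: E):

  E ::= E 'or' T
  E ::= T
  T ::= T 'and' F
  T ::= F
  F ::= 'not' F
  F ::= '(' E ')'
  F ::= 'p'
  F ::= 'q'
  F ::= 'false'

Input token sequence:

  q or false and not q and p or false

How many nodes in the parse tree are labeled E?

3

[E [E [E [T [F q]]] or [T [T [T [F false]] and [F not [F q]]] and [F p]]] or [T [F false]]]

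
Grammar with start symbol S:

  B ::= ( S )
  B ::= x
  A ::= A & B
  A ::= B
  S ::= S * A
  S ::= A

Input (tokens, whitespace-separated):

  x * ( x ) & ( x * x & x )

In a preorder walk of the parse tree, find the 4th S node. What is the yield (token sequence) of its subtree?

[S [S [A [B x]]] * [A [A [B ( [S [A [B x]]] )]] & [B ( [S [S [A [B x]]] * [A [A [B x]] & [B x]]] )]]]

x * x & x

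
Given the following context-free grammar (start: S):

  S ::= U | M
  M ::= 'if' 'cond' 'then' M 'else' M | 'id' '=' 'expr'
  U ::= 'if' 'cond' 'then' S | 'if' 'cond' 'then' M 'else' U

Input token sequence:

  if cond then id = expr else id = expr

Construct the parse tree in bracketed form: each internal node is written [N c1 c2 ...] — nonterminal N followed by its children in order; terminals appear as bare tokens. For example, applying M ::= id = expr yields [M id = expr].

[S [M if cond then [M id = expr] else [M id = expr]]]

S
M
if cond then M else M
if cond then id = expr else M
if cond then id = expr else id = expr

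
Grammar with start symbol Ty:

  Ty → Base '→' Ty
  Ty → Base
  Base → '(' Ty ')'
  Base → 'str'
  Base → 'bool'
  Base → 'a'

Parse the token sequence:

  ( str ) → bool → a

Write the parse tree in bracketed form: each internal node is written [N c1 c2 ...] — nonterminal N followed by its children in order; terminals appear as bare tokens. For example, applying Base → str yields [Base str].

Ty
Base → Ty
( Ty ) → Ty
( Base ) → Ty
( str ) → Ty
( str ) → Base → Ty
( str ) → bool → Ty
( str ) → bool → Base
( str ) → bool → a

[Ty [Base ( [Ty [Base str]] )] → [Ty [Base bool] → [Ty [Base a]]]]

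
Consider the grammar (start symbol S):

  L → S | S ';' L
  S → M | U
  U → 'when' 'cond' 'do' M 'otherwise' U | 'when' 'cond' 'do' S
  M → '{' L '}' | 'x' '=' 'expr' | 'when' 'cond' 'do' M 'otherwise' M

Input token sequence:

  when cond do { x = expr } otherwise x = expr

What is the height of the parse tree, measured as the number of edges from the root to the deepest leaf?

[S [M when cond do [M { [L [S [M x = expr]]] }] otherwise [M x = expr]]]

6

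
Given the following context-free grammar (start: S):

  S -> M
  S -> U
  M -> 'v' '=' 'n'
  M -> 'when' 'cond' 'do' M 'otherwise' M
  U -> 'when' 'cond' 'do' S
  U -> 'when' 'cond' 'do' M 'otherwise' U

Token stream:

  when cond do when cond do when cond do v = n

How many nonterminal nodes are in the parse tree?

[S [U when cond do [S [U when cond do [S [U when cond do [S [M v = n]]]]]]]]

8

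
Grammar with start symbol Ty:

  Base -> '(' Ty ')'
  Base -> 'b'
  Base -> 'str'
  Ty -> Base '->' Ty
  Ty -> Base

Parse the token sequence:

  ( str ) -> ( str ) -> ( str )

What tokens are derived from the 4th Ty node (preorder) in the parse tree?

str

[Ty [Base ( [Ty [Base str]] )] -> [Ty [Base ( [Ty [Base str]] )] -> [Ty [Base ( [Ty [Base str]] )]]]]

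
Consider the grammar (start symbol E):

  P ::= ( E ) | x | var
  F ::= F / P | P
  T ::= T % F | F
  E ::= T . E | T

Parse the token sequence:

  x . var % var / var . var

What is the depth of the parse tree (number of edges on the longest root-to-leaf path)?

6

[E [T [F [P x]]] . [E [T [T [F [P var]]] % [F [F [P var]] / [P var]]] . [E [T [F [P var]]]]]]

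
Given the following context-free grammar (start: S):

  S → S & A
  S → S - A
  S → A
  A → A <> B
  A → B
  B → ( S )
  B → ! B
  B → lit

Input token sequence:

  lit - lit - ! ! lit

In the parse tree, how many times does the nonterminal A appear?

3

[S [S [S [A [B lit]]] - [A [B lit]]] - [A [B ! [B ! [B lit]]]]]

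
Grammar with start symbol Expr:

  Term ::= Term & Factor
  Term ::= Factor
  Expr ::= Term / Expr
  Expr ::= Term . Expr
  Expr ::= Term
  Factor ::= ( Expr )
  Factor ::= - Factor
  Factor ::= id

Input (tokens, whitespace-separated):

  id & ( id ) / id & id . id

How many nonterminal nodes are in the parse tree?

16

[Expr [Term [Term [Factor id]] & [Factor ( [Expr [Term [Factor id]]] )]] / [Expr [Term [Term [Factor id]] & [Factor id]] . [Expr [Term [Factor id]]]]]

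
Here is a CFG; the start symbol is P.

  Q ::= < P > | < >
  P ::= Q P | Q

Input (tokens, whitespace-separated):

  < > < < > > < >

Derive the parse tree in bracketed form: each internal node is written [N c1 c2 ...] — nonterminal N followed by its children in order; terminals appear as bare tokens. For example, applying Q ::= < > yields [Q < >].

[P [Q < >] [P [Q < [P [Q < >]] >] [P [Q < >]]]]

P
Q P
< > P
< > Q P
< > < P > P
< > < Q > P
< > < < > > P
< > < < > > Q
< > < < > > < >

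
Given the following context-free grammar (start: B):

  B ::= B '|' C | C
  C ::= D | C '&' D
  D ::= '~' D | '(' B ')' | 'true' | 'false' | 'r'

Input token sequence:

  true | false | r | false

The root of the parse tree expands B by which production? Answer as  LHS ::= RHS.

B ::= B '|' C

[B [B [B [B [C [D true]]] | [C [D false]]] | [C [D r]]] | [C [D false]]]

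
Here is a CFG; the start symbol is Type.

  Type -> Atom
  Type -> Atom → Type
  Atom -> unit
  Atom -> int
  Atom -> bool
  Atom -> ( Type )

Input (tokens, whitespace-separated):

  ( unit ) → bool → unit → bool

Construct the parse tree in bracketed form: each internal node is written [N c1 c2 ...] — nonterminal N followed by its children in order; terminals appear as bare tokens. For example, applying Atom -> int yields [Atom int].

[Type [Atom ( [Type [Atom unit]] )] → [Type [Atom bool] → [Type [Atom unit] → [Type [Atom bool]]]]]

Type
Atom → Type
( Type ) → Type
( Atom ) → Type
( unit ) → Type
( unit ) → Atom → Type
( unit ) → bool → Type
( unit ) → bool → Atom → Type
( unit ) → bool → unit → Type
( unit ) → bool → unit → Atom
( unit ) → bool → unit → bool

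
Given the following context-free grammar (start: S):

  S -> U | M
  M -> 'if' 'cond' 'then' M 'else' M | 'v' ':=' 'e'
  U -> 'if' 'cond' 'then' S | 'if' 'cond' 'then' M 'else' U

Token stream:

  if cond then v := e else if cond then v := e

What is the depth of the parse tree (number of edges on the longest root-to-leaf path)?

[S [U if cond then [M v := e] else [U if cond then [S [M v := e]]]]]

5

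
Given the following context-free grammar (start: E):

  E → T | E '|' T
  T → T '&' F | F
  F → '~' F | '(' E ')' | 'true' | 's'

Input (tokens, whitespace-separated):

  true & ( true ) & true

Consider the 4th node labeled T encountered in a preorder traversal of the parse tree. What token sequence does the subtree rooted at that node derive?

true

[E [T [T [T [F true]] & [F ( [E [T [F true]]] )]] & [F true]]]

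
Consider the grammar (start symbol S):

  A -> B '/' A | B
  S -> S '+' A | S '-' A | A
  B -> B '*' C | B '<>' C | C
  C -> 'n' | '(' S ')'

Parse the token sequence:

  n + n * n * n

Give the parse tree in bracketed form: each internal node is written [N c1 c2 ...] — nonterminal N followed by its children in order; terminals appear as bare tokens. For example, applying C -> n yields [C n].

[S [S [A [B [C n]]]] + [A [B [B [B [C n]] * [C n]] * [C n]]]]

S
S + A
A + A
B + A
C + A
n + A
n + B
n + B * C
n + B * C * C
n + C * C * C
n + n * C * C
n + n * n * C
n + n * n * n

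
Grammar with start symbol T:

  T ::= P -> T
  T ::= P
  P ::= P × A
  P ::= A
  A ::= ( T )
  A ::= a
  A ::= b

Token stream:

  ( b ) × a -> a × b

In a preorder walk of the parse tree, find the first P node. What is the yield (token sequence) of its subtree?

( b ) × a

[T [P [P [A ( [T [P [A b]]] )]] × [A a]] -> [T [P [P [A a]] × [A b]]]]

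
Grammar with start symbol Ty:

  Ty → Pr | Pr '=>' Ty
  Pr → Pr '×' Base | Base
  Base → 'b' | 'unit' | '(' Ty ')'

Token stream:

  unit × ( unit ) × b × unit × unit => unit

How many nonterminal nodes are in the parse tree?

[Ty [Pr [Pr [Pr [Pr [Pr [Base unit]] × [Base ( [Ty [Pr [Base unit]]] )]] × [Base b]] × [Base unit]] × [Base unit]] => [Ty [Pr [Base unit]]]]

17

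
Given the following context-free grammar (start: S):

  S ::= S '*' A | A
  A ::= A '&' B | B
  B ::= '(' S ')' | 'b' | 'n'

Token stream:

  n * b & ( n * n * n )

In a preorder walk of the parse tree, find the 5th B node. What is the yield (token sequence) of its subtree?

n

[S [S [A [B n]]] * [A [A [B b]] & [B ( [S [S [S [A [B n]]] * [A [B n]]] * [A [B n]]] )]]]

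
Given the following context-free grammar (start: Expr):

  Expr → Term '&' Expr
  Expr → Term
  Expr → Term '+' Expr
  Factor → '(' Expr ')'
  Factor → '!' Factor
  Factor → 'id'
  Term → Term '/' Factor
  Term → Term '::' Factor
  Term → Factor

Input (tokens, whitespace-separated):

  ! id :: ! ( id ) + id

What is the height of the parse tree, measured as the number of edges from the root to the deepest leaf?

7

[Expr [Term [Term [Factor ! [Factor id]]] :: [Factor ! [Factor ( [Expr [Term [Factor id]]] )]]] + [Expr [Term [Factor id]]]]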